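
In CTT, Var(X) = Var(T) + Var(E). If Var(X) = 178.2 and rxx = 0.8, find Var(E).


var_true = rxx * var_obs = 0.8 * 178.2 = 142.56
var_error = var_obs - var_true
var_error = 178.2 - 142.56
var_error = 35.64

35.64


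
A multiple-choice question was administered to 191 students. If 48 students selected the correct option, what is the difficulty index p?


Item difficulty p = number correct / total examinees
p = 48 / 191
p = 0.2513

0.2513


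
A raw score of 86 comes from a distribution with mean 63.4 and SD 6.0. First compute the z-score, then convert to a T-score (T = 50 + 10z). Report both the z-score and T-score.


z = (X - mean) / SD = (86 - 63.4) / 6.0
z = 22.6 / 6.0
z = 3.7667
T-score = T = 50 + 10z
Carry z at full precision (z = 22.6 / 6.0) into the conversion:
T-score = 50 + 10 * (22.6 / 6.0) = 50 + 226 / 6.0
T-score = 50 + 37.6667
T-score = 87.6667

87.6667


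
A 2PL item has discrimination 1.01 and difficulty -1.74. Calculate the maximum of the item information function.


For 2PL, max info at theta = b = -1.74
I_max = a^2 / 4 = 1.01^2 / 4
= 1.0201 / 4
I_max = 0.255

0.255


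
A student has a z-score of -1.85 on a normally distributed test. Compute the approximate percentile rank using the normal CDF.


CDF(z) = 0.5 * (1 + erf(z/sqrt(2)))
erf(-1.3081) = -0.9357
CDF = 0.0322
Percentile rank = 0.0322 * 100 = 3.22

3.22


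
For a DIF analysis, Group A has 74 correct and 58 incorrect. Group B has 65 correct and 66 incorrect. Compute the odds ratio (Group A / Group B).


Odds_A = 74/58 = 1.2759
Odds_B = 65/66 = 0.9848
OR = Odds_A / Odds_B = 1.2759 / 0.9848
Exactly, OR = (74 * 66) / (58 * 65) = 4884 / 3770
OR = 1.2955

1.2955


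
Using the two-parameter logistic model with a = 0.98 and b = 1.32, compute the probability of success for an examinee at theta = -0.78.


a*(theta - b) = 0.98 * (-0.78 - 1.32) = -2.058
exp(--2.058) = 7.8303
P = 1 / (1 + 7.8303)
P = 0.1132

0.1132


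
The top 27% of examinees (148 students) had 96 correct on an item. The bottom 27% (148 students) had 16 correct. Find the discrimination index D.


p_upper = 96/148 = 0.6486
p_lower = 16/148 = 0.1081
D = 0.6486 - 0.1081 = 0.5405

0.5405


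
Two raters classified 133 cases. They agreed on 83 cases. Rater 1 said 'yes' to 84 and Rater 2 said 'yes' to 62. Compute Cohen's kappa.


P_o = 83/133 = 0.62406
P_e = (84*62 + 49*71) / 17689 = 0.491096
kappa = (P_o - P_e) / (1 - P_e)
kappa = (0.62406 - 0.491096) / (1 - 0.491096)
kappa = 0.2613

0.2613


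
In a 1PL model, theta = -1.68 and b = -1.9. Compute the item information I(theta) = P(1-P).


P = 1/(1+exp(-(-1.68--1.9))) = 0.5548
I = P*(1-P) = 0.5548 * 0.4452
I = 0.247

0.247


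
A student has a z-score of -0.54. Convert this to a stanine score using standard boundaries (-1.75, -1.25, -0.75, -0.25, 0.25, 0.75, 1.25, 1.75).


Stanine boundaries: [-1.75, -1.25, -0.75, -0.25, 0.25, 0.75, 1.25, 1.75]
z = -0.54
Check each boundary:
  z >= -1.75 -> could be stanine 2
  z >= -1.25 -> could be stanine 3
  z >= -0.75 -> could be stanine 4
  z < -0.25
  z < 0.25
  z < 0.75
  z < 1.25
  z < 1.75
Highest qualifying boundary gives stanine = 4

4


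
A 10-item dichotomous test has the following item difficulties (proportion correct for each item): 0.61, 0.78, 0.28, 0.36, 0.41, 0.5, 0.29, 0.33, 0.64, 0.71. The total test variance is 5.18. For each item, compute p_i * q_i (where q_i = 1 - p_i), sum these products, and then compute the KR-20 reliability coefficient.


For each item, compute p_i * q_i:
  Item 1: 0.61 * 0.39 = 0.2379
  Item 2: 0.78 * 0.22 = 0.1716
  Item 3: 0.28 * 0.72 = 0.2016
  Item 4: 0.36 * 0.64 = 0.2304
  Item 5: 0.41 * 0.59 = 0.2419
  Item 6: 0.5 * 0.5 = 0.25
  Item 7: 0.29 * 0.71 = 0.2059
  Item 8: 0.33 * 0.67 = 0.2211
  Item 9: 0.64 * 0.36 = 0.2304
  Item 10: 0.71 * 0.29 = 0.2059
Sum(p_i * q_i) = 0.2379 + 0.1716 + 0.2016 + 0.2304 + 0.2419 + 0.25 + 0.2059 + 0.2211 + 0.2304 + 0.2059 = 2.1967
KR-20 = (k/(k-1)) * (1 - Sum(p_i*q_i) / Var_total)
= (10/9) * (1 - 2.1967/5.18)
= 1.1111 * 0.5759
KR-20 = 0.6399

0.6399


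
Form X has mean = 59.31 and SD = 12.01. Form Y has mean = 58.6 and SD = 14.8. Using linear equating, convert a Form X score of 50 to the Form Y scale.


slope = SD_Y / SD_X = 14.8 / 12.01 ~ 1.2323
intercept = mean_Y - slope * mean_X = 58.6 - (14.8 / 12.01) * 59.31 ~ -14.4881
Y = slope * X + intercept. To avoid rounding drift from the rounded slope/intercept, evaluate the equivalent form Y = mean_Y + SD_Y * (X - mean_X) / SD_X at full precision:
Y = 58.6 + 14.8 * (50 - 59.31) / 12.01
Y = 58.6 - 14.8 * 9.31 / 12.01
Y = 58.6 - 137.788 / 12.01
Y = 58.6 - 11.4728
Y = 47.1272

47.1272


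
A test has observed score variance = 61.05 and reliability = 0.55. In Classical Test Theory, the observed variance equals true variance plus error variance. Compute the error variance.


var_true = rxx * var_obs = 0.55 * 61.05 = 33.5775
var_error = var_obs - var_true
var_error = 61.05 - 33.5775
var_error = 27.4725

27.4725


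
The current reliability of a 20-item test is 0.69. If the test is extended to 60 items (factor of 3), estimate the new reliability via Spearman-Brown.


r_new = (n * rxx) / (1 + (n-1) * rxx)
r_new = (3 * 0.69) / (1 + 2 * 0.69)
r_new = 2.07 / 2.38
r_new = 0.8697

0.8697


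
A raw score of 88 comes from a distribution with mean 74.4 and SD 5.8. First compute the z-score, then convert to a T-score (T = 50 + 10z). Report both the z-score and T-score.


z = (X - mean) / SD = (88 - 74.4) / 5.8
z = 13.6 / 5.8
z = 2.3448
T-score = T = 50 + 10z
Carry z at full precision (z = 13.6 / 5.8) into the conversion:
T-score = 50 + 10 * (13.6 / 5.8) = 50 + 136 / 5.8
T-score = 50 + 23.4483
T-score = 73.4483

73.4483


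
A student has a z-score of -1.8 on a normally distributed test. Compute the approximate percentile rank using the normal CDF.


CDF(z) = 0.5 * (1 + erf(z/sqrt(2)))
erf(-1.2728) = -0.9281
CDF = 0.0359
Percentile rank = 0.0359 * 100 = 3.59

3.59


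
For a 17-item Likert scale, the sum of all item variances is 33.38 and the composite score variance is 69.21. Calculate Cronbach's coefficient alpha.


alpha = (k/(k-1)) * (1 - sum(si^2)/s_total^2)
= (17/16) * (1 - 33.38/69.21)
alpha = 0.5501

0.5501


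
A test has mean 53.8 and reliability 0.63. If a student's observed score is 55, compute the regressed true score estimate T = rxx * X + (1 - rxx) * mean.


T_est = rxx * X + (1 - rxx) * mean
T_est = 0.63 * 55 + 0.37 * 53.8
T_est = 34.65 + 19.906
T_est = 54.556

54.556


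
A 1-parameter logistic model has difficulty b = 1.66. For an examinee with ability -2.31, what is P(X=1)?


theta - b = -2.31 - 1.66 = -3.97
exp(-(theta - b)) = exp(3.97) = 52.9845
P = 1 / (1 + 52.9845)
P = 0.0185

0.0185


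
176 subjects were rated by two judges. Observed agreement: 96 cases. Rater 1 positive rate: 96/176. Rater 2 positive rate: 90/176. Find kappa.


P_o = 96/176 = 0.545455
P_e = (96*90 + 80*86) / 30976 = 0.501033
kappa = (P_o - P_e) / (1 - P_e)
kappa = (0.545455 - 0.501033) / (1 - 0.501033)
kappa = 0.089

0.089


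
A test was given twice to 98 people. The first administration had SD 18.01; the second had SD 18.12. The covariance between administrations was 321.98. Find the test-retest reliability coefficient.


r = cov(X,Y) / (SD_X * SD_Y)
r = 321.98 / (18.01 * 18.12)
r = 321.98 / 326.3412
r = 0.9866

0.9866


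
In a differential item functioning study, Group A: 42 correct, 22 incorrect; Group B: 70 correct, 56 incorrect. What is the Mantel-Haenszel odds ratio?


Odds_A = 42/22 = 1.9091
Odds_B = 70/56 = 1.25
OR = Odds_A / Odds_B = 1.9091 / 1.25
Exactly, OR = (42 * 56) / (22 * 70) = 2352 / 1540
OR = 1.5273

1.5273


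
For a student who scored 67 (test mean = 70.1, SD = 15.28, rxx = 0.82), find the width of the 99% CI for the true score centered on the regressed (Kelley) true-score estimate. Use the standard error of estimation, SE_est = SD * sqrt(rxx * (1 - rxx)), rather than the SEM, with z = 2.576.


True score estimate = 0.82*67 + 0.18*70.1 = 67.558
SE_est = SD * sqrt(rxx * (1 - rxx)) = 15.28 * sqrt(0.82 * 0.18) = 15.28 * sqrt(0.1476) = 5.870384
CI = T_est +/- z * SE_est, so width = 2 * z * SE_est = 2 * 2.576 * 5.870384
Width = 30.2442

30.2442


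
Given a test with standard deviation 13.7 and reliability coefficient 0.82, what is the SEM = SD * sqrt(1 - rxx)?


SEM = SD * sqrt(1 - rxx)
SEM = 13.7 * sqrt(1 - 0.82)
SEM = 13.7 * sqrt(0.18) = 13.7 * 0.424264
SEM = 5.8124

5.8124


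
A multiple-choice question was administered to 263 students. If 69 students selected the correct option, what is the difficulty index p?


Item difficulty p = number correct / total examinees
p = 69 / 263
p = 0.2624

0.2624


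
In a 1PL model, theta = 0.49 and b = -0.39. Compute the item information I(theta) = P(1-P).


P = 1/(1+exp(-(0.49--0.39))) = 0.7068
I = P*(1-P) = 0.7068 * 0.2932
I = 0.2072

0.2072


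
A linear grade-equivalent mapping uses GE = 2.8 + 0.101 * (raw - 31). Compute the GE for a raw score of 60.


raw - median = 60 - 31 = 29
slope * diff = 0.101 * 29 = 2.929
GE = 2.8 + 2.929
GE = 5.729

5.729


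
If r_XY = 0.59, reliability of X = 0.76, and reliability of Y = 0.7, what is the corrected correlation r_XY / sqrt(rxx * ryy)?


r_corrected = rxy / sqrt(rxx * ryy)
= 0.59 / sqrt(0.76 * 0.7)
= 0.59 / sqrt(0.532)
= 0.59 / 0.729383
r_corrected = 0.8089

0.8089


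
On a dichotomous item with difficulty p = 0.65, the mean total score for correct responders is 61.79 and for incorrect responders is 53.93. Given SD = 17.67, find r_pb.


q = 1 - p = 0.35
rpb = ((M1 - M0) / SD) * sqrt(p * q)
rpb = ((61.79 - 53.93) / 17.67) * sqrt(0.65 * 0.35)
rpb = 0.2122

0.2122


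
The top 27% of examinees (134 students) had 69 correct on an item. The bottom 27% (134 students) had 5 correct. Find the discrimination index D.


p_upper = 69/134 = 0.5149
p_lower = 5/134 = 0.0373
D = 0.5149 - 0.0373 = 0.4776

0.4776


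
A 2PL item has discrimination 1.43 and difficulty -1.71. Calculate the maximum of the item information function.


For 2PL, max info at theta = b = -1.71
I_max = a^2 / 4 = 1.43^2 / 4
= 2.0449 / 4
I_max = 0.5112

0.5112


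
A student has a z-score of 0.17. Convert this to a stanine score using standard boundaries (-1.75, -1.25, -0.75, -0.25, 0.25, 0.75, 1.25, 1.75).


Stanine boundaries: [-1.75, -1.25, -0.75, -0.25, 0.25, 0.75, 1.25, 1.75]
z = 0.17
Check each boundary:
  z >= -1.75 -> could be stanine 2
  z >= -1.25 -> could be stanine 3
  z >= -0.75 -> could be stanine 4
  z >= -0.25 -> could be stanine 5
  z < 0.25
  z < 0.75
  z < 1.25
  z < 1.75
Highest qualifying boundary gives stanine = 5

5


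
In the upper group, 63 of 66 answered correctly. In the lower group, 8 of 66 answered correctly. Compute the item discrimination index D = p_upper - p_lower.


p_upper = 63/66 = 0.9545
p_lower = 8/66 = 0.1212
D = 0.9545 - 0.1212 = 0.8333

0.8333


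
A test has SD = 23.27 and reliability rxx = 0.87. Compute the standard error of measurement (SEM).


SEM = SD * sqrt(1 - rxx)
SEM = 23.27 * sqrt(1 - 0.87)
SEM = 23.27 * sqrt(0.13) = 23.27 * 0.360555
SEM = 8.3901

8.3901


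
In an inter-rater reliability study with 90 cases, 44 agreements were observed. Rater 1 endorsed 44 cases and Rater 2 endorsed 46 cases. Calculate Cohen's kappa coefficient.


P_o = 44/90 = 0.488889
P_e = (44*46 + 46*44) / 8100 = 0.499753
kappa = (P_o - P_e) / (1 - P_e)
kappa = (0.488889 - 0.499753) / (1 - 0.499753)
kappa = -0.0217

-0.0217


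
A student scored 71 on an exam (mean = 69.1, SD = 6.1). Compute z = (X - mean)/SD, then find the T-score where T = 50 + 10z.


z = (X - mean) / SD = (71 - 69.1) / 6.1
z = 1.9 / 6.1
z = 0.3115
T-score = T = 50 + 10z
Carry z at full precision (z = 1.9 / 6.1) into the conversion:
T-score = 50 + 10 * (1.9 / 6.1) = 50 + 19 / 6.1
T-score = 50 + 3.1148
T-score = 53.1148

53.1148


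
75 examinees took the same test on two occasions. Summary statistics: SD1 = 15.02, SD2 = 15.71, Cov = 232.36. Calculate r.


r = cov(X,Y) / (SD_X * SD_Y)
r = 232.36 / (15.02 * 15.71)
r = 232.36 / 235.9642
r = 0.9847

0.9847


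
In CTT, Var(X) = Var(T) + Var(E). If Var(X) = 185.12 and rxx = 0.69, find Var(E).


var_true = rxx * var_obs = 0.69 * 185.12 = 127.7328
var_error = var_obs - var_true
var_error = 185.12 - 127.7328
var_error = 57.3872

57.3872


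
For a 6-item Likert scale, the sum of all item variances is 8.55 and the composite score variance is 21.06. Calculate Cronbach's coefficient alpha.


alpha = (k/(k-1)) * (1 - sum(si^2)/s_total^2)
= (6/5) * (1 - 8.55/21.06)
alpha = 0.7128

0.7128


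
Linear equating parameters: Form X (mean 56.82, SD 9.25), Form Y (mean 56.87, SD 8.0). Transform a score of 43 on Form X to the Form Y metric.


slope = SD_Y / SD_X = 8.0 / 9.25 ~ 0.8649
intercept = mean_Y - slope * mean_X = 56.87 - (8.0 / 9.25) * 56.82 ~ 7.7284
Y = slope * X + intercept. To avoid rounding drift from the rounded slope/intercept, evaluate the equivalent form Y = mean_Y + SD_Y * (X - mean_X) / SD_X at full precision:
Y = 56.87 + 8.0 * (43 - 56.82) / 9.25
Y = 56.87 - 8.0 * 13.82 / 9.25
Y = 56.87 - 110.56 / 9.25
Y = 56.87 - 11.9524
Y = 44.9176

44.9176


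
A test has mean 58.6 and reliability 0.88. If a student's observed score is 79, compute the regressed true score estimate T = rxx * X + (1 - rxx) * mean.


T_est = rxx * X + (1 - rxx) * mean
T_est = 0.88 * 79 + 0.12 * 58.6
T_est = 69.52 + 7.032
T_est = 76.552

76.552


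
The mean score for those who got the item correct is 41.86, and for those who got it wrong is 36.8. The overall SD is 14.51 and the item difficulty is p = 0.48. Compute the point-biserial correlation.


q = 1 - p = 0.52
rpb = ((M1 - M0) / SD) * sqrt(p * q)
rpb = ((41.86 - 36.8) / 14.51) * sqrt(0.48 * 0.52)
rpb = 0.1742

0.1742


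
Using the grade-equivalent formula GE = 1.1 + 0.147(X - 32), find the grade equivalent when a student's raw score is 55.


raw - median = 55 - 32 = 23
slope * diff = 0.147 * 23 = 3.381
GE = 1.1 + 3.381
GE = 4.481

4.481


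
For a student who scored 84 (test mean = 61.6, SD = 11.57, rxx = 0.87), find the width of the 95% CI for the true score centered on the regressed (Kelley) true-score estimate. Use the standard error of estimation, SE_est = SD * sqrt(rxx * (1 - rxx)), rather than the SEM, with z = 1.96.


True score estimate = 0.87*84 + 0.13*61.6 = 81.088
SE_est = SD * sqrt(rxx * (1 - rxx)) = 11.57 * sqrt(0.87 * 0.13) = 11.57 * sqrt(0.1131) = 3.891031
CI = T_est +/- z * SE_est, so width = 2 * z * SE_est = 2 * 1.96 * 3.891031
Width = 15.2528

15.2528


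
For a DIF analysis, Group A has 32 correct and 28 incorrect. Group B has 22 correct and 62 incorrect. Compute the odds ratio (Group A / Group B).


Odds_A = 32/28 = 1.1429
Odds_B = 22/62 = 0.3548
OR = Odds_A / Odds_B = 1.1429 / 0.3548
Exactly, OR = (32 * 62) / (28 * 22) = 1984 / 616
OR = 3.2208

3.2208


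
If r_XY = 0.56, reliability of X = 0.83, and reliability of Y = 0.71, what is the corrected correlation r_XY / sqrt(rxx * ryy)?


r_corrected = rxy / sqrt(rxx * ryy)
= 0.56 / sqrt(0.83 * 0.71)
= 0.56 / sqrt(0.5893)
= 0.56 / 0.767659
r_corrected = 0.7295

0.7295


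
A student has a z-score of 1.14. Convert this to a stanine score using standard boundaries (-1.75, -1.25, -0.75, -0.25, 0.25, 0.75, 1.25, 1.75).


Stanine boundaries: [-1.75, -1.25, -0.75, -0.25, 0.25, 0.75, 1.25, 1.75]
z = 1.14
Check each boundary:
  z >= -1.75 -> could be stanine 2
  z >= -1.25 -> could be stanine 3
  z >= -0.75 -> could be stanine 4
  z >= -0.25 -> could be stanine 5
  z >= 0.25 -> could be stanine 6
  z >= 0.75 -> could be stanine 7
  z < 1.25
  z < 1.75
Highest qualifying boundary gives stanine = 7

7


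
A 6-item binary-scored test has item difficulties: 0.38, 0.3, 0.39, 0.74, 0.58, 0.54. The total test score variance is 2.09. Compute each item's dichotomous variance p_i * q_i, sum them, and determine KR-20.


For each item, compute p_i * q_i:
  Item 1: 0.38 * 0.62 = 0.2356
  Item 2: 0.3 * 0.7 = 0.21
  Item 3: 0.39 * 0.61 = 0.2379
  Item 4: 0.74 * 0.26 = 0.1924
  Item 5: 0.58 * 0.42 = 0.2436
  Item 6: 0.54 * 0.46 = 0.2484
Sum(p_i * q_i) = 0.2356 + 0.21 + 0.2379 + 0.1924 + 0.2436 + 0.2484 = 1.3679
KR-20 = (k/(k-1)) * (1 - Sum(p_i*q_i) / Var_total)
= (6/5) * (1 - 1.3679/2.09)
= 1.2 * 0.3455
KR-20 = 0.4146

0.4146


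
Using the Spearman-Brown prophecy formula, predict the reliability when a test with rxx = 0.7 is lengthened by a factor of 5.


r_new = (n * rxx) / (1 + (n-1) * rxx)
r_new = (5 * 0.7) / (1 + 4 * 0.7)
r_new = 3.5 / 3.8
r_new = 0.9211

0.9211


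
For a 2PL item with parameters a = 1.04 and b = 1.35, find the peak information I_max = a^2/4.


For 2PL, max info at theta = b = 1.35
I_max = a^2 / 4 = 1.04^2 / 4
= 1.0816 / 4
I_max = 0.2704

0.2704


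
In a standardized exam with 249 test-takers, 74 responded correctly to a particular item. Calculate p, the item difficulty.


Item difficulty p = number correct / total examinees
p = 74 / 249
p = 0.2972

0.2972


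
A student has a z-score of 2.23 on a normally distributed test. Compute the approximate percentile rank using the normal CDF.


CDF(z) = 0.5 * (1 + erf(z/sqrt(2)))
erf(1.5768) = 0.9743
CDF = 0.9871
Percentile rank = 0.9871 * 100 = 98.71

98.71


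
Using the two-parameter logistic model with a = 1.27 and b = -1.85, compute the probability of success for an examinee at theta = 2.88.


a*(theta - b) = 1.27 * (2.88 - -1.85) = 6.0071
exp(-6.0071) = 0.0025
P = 1 / (1 + 0.0025)
P = 0.9975

0.9975


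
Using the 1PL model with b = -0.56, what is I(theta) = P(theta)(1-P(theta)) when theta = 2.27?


P = 1/(1+exp(-(2.27--0.56))) = 0.9443
I = P*(1-P) = 0.9443 * 0.0557
I = 0.0526

0.0526


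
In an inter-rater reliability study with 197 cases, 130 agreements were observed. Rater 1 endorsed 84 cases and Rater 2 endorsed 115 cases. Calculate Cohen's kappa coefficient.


P_o = 130/197 = 0.659898
P_e = (84*115 + 113*82) / 38809 = 0.48767
kappa = (P_o - P_e) / (1 - P_e)
kappa = (0.659898 - 0.48767) / (1 - 0.48767)
kappa = 0.3362

0.3362


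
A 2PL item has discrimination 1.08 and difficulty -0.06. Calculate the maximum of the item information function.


For 2PL, max info at theta = b = -0.06
I_max = a^2 / 4 = 1.08^2 / 4
= 1.1664 / 4
I_max = 0.2916

0.2916


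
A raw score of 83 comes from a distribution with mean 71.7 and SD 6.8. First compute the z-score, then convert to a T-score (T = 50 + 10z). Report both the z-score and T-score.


z = (X - mean) / SD = (83 - 71.7) / 6.8
z = 11.3 / 6.8
z = 1.6618
T-score = T = 50 + 10z
Carry z at full precision (z = 11.3 / 6.8) into the conversion:
T-score = 50 + 10 * (11.3 / 6.8) = 50 + 113 / 6.8
T-score = 50 + 16.6176
T-score = 66.6176

66.6176


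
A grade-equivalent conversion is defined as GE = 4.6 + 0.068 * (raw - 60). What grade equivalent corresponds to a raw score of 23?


raw - median = 23 - 60 = -37
slope * diff = 0.068 * -37 = -2.516
GE = 4.6 + -2.516
GE = 2.084

2.084


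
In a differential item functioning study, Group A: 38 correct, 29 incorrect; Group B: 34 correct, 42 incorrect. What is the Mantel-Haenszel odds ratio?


Odds_A = 38/29 = 1.3103
Odds_B = 34/42 = 0.8095
OR = Odds_A / Odds_B = 1.3103 / 0.8095
Exactly, OR = (38 * 42) / (29 * 34) = 1596 / 986
OR = 1.6187

1.6187


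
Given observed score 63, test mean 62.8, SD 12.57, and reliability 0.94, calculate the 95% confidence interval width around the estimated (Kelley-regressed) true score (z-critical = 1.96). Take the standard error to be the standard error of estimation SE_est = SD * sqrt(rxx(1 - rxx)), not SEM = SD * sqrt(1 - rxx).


True score estimate = 0.94*63 + 0.06*62.8 = 62.988
SE_est = SD * sqrt(rxx * (1 - rxx)) = 12.57 * sqrt(0.94 * 0.06) = 12.57 * sqrt(0.0564) = 2.98521
CI = T_est +/- z * SE_est, so width = 2 * z * SE_est = 2 * 1.96 * 2.98521
Width = 11.702

11.702


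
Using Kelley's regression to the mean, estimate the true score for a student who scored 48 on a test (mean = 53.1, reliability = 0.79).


T_est = rxx * X + (1 - rxx) * mean
T_est = 0.79 * 48 + 0.21 * 53.1
T_est = 37.92 + 11.151
T_est = 49.071

49.071


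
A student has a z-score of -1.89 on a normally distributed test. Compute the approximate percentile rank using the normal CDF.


CDF(z) = 0.5 * (1 + erf(z/sqrt(2)))
erf(-1.3364) = -0.9412
CDF = 0.0294
Percentile rank = 0.0294 * 100 = 2.94

2.94


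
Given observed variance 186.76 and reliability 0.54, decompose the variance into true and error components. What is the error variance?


var_true = rxx * var_obs = 0.54 * 186.76 = 100.8504
var_error = var_obs - var_true
var_error = 186.76 - 100.8504
var_error = 85.9096

85.9096


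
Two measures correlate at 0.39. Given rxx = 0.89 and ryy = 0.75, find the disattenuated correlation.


r_corrected = rxy / sqrt(rxx * ryy)
= 0.39 / sqrt(0.89 * 0.75)
= 0.39 / sqrt(0.6675)
= 0.39 / 0.817007
r_corrected = 0.4774

0.4774


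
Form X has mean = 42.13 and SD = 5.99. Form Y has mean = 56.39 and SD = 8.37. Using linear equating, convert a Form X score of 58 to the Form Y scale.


slope = SD_Y / SD_X = 8.37 / 5.99 ~ 1.3973
intercept = mean_Y - slope * mean_X = 56.39 - (8.37 / 5.99) * 42.13 ~ -2.4795
Y = slope * X + intercept. To avoid rounding drift from the rounded slope/intercept, evaluate the equivalent form Y = mean_Y + SD_Y * (X - mean_X) / SD_X at full precision:
Y = 56.39 + 8.37 * (58 - 42.13) / 5.99
Y = 56.39 + 8.37 * 15.87 / 5.99
Y = 56.39 + 132.8319 / 5.99
Y = 56.39 + 22.1756
Y = 78.5656

78.5656


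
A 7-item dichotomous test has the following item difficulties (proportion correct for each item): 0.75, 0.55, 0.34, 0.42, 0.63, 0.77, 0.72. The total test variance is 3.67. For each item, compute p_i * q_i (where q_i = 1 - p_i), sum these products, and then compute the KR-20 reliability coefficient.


For each item, compute p_i * q_i:
  Item 1: 0.75 * 0.25 = 0.1875
  Item 2: 0.55 * 0.45 = 0.2475
  Item 3: 0.34 * 0.66 = 0.2244
  Item 4: 0.42 * 0.58 = 0.2436
  Item 5: 0.63 * 0.37 = 0.2331
  Item 6: 0.77 * 0.23 = 0.1771
  Item 7: 0.72 * 0.28 = 0.2016
Sum(p_i * q_i) = 0.1875 + 0.2475 + 0.2244 + 0.2436 + 0.2331 + 0.1771 + 0.2016 = 1.5148
KR-20 = (k/(k-1)) * (1 - Sum(p_i*q_i) / Var_total)
= (7/6) * (1 - 1.5148/3.67)
= 1.1667 * 0.5872
KR-20 = 0.6851

0.6851


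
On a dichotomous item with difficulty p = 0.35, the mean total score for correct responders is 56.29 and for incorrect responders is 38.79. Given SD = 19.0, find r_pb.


q = 1 - p = 0.65
rpb = ((M1 - M0) / SD) * sqrt(p * q)
rpb = ((56.29 - 38.79) / 19.0) * sqrt(0.35 * 0.65)
rpb = 0.4393

0.4393


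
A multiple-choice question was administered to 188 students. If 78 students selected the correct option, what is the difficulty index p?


Item difficulty p = number correct / total examinees
p = 78 / 188
p = 0.4149

0.4149


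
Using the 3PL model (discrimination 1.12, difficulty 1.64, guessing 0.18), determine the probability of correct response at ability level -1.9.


logit = 1.12*(-1.9 - 1.64) = -3.9648
P* = 1/(1 + exp(--3.9648)) = 0.0186
P = 0.18 + (1 - 0.18) * 0.0186
P = 0.1953

0.1953


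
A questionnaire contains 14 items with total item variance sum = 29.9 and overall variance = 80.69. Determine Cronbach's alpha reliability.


alpha = (k/(k-1)) * (1 - sum(si^2)/s_total^2)
= (14/13) * (1 - 29.9/80.69)
alpha = 0.6779

0.6779


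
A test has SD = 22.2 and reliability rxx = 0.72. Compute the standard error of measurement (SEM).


SEM = SD * sqrt(1 - rxx)
SEM = 22.2 * sqrt(1 - 0.72)
SEM = 22.2 * sqrt(0.28) = 22.2 * 0.52915
SEM = 11.7471

11.7471


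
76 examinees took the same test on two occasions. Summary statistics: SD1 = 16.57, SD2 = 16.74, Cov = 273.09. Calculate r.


r = cov(X,Y) / (SD_X * SD_Y)
r = 273.09 / (16.57 * 16.74)
r = 273.09 / 277.3818
r = 0.9845

0.9845


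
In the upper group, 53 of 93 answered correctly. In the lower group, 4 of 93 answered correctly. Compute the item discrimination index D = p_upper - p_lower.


p_upper = 53/93 = 0.5699
p_lower = 4/93 = 0.043
D = 0.5699 - 0.043 = 0.5269

0.5269


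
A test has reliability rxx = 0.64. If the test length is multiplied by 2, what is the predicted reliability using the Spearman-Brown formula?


r_new = (n * rxx) / (1 + (n-1) * rxx)
r_new = (2 * 0.64) / (1 + 1 * 0.64)
r_new = 1.28 / 1.64
r_new = 0.7805

0.7805


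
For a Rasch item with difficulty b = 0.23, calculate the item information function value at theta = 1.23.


P = 1/(1+exp(-(1.23-0.23))) = 0.7311
I = P*(1-P) = 0.7311 * 0.2689
I = 0.1966

0.1966


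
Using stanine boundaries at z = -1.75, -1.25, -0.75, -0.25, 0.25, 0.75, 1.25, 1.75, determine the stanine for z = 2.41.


Stanine boundaries: [-1.75, -1.25, -0.75, -0.25, 0.25, 0.75, 1.25, 1.75]
z = 2.41
Check each boundary:
  z >= -1.75 -> could be stanine 2
  z >= -1.25 -> could be stanine 3
  z >= -0.75 -> could be stanine 4
  z >= -0.25 -> could be stanine 5
  z >= 0.25 -> could be stanine 6
  z >= 0.75 -> could be stanine 7
  z >= 1.25 -> could be stanine 8
  z >= 1.75 -> could be stanine 9
Highest qualifying boundary gives stanine = 9

9


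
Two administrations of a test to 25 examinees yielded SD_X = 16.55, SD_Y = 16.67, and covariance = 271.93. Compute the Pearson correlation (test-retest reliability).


r = cov(X,Y) / (SD_X * SD_Y)
r = 271.93 / (16.55 * 16.67)
r = 271.93 / 275.8885
r = 0.9857

0.9857


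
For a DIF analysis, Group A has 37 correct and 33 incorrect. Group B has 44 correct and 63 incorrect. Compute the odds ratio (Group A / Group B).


Odds_A = 37/33 = 1.1212
Odds_B = 44/63 = 0.6984
OR = Odds_A / Odds_B = 1.1212 / 0.6984
Exactly, OR = (37 * 63) / (33 * 44) = 2331 / 1452
OR = 1.6054

1.6054


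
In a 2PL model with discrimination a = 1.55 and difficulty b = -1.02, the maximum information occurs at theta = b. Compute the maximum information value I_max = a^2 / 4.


For 2PL, max info at theta = b = -1.02
I_max = a^2 / 4 = 1.55^2 / 4
= 2.4025 / 4
I_max = 0.6006

0.6006


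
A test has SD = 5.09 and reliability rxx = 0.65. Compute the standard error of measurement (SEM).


SEM = SD * sqrt(1 - rxx)
SEM = 5.09 * sqrt(1 - 0.65)
SEM = 5.09 * sqrt(0.35) = 5.09 * 0.591608
SEM = 3.0113

3.0113


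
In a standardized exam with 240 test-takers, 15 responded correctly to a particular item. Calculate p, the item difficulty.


Item difficulty p = number correct / total examinees
p = 15 / 240
p = 0.0625

0.0625


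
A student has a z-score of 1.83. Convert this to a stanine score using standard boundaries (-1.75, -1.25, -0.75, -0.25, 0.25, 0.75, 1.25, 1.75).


Stanine boundaries: [-1.75, -1.25, -0.75, -0.25, 0.25, 0.75, 1.25, 1.75]
z = 1.83
Check each boundary:
  z >= -1.75 -> could be stanine 2
  z >= -1.25 -> could be stanine 3
  z >= -0.75 -> could be stanine 4
  z >= -0.25 -> could be stanine 5
  z >= 0.25 -> could be stanine 6
  z >= 0.75 -> could be stanine 7
  z >= 1.25 -> could be stanine 8
  z >= 1.75 -> could be stanine 9
Highest qualifying boundary gives stanine = 9

9


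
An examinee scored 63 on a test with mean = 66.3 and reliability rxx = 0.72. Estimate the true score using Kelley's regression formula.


T_est = rxx * X + (1 - rxx) * mean
T_est = 0.72 * 63 + 0.28 * 66.3
T_est = 45.36 + 18.564
T_est = 63.924

63.924


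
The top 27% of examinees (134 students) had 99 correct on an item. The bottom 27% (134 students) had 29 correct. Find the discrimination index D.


p_upper = 99/134 = 0.7388
p_lower = 29/134 = 0.2164
D = 0.7388 - 0.2164 = 0.5224

0.5224


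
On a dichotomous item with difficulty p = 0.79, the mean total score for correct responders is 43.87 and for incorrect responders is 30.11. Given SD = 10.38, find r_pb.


q = 1 - p = 0.21
rpb = ((M1 - M0) / SD) * sqrt(p * q)
rpb = ((43.87 - 30.11) / 10.38) * sqrt(0.79 * 0.21)
rpb = 0.5399

0.5399


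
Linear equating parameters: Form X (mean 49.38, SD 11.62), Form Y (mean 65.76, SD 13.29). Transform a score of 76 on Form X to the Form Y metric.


slope = SD_Y / SD_X = 13.29 / 11.62 ~ 1.1437
intercept = mean_Y - slope * mean_X = 65.76 - (13.29 / 11.62) * 49.38 ~ 9.2832
Y = slope * X + intercept. To avoid rounding drift from the rounded slope/intercept, evaluate the equivalent form Y = mean_Y + SD_Y * (X - mean_X) / SD_X at full precision:
Y = 65.76 + 13.29 * (76 - 49.38) / 11.62
Y = 65.76 + 13.29 * 26.62 / 11.62
Y = 65.76 + 353.7798 / 11.62
Y = 65.76 + 30.4458
Y = 96.2058

96.2058


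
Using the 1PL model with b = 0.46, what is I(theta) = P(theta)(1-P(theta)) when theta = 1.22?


P = 1/(1+exp(-(1.22-0.46))) = 0.6814
I = P*(1-P) = 0.6814 * 0.3186
I = 0.2171

0.2171


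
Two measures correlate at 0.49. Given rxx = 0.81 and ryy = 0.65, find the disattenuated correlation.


r_corrected = rxy / sqrt(rxx * ryy)
= 0.49 / sqrt(0.81 * 0.65)
= 0.49 / sqrt(0.5265)
= 0.49 / 0.725603
r_corrected = 0.6753

0.6753


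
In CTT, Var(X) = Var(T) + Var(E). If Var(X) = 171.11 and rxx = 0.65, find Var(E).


var_true = rxx * var_obs = 0.65 * 171.11 = 111.2215
var_error = var_obs - var_true
var_error = 171.11 - 111.2215
var_error = 59.8885

59.8885


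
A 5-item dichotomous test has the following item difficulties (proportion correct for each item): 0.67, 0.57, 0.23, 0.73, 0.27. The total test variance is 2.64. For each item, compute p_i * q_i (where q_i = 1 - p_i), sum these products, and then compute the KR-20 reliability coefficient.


For each item, compute p_i * q_i:
  Item 1: 0.67 * 0.33 = 0.2211
  Item 2: 0.57 * 0.43 = 0.2451
  Item 3: 0.23 * 0.77 = 0.1771
  Item 4: 0.73 * 0.27 = 0.1971
  Item 5: 0.27 * 0.73 = 0.1971
Sum(p_i * q_i) = 0.2211 + 0.2451 + 0.1771 + 0.1971 + 0.1971 = 1.0375
KR-20 = (k/(k-1)) * (1 - Sum(p_i*q_i) / Var_total)
= (5/4) * (1 - 1.0375/2.64)
= 1.25 * 0.607
KR-20 = 0.7588

0.7588


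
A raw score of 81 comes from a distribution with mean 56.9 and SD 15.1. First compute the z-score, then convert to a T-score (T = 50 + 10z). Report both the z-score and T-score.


z = (X - mean) / SD = (81 - 56.9) / 15.1
z = 24.1 / 15.1
z = 1.596
T-score = T = 50 + 10z
Carry z at full precision (z = 24.1 / 15.1) into the conversion:
T-score = 50 + 10 * (24.1 / 15.1) = 50 + 241 / 15.1
T-score = 50 + 15.9603
T-score = 65.9603

65.9603


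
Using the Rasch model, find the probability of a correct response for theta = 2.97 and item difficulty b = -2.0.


theta - b = 2.97 - -2.0 = 4.97
exp(-(theta - b)) = exp(-4.97) = 0.0069
P = 1 / (1 + 0.0069)
P = 0.9931

0.9931


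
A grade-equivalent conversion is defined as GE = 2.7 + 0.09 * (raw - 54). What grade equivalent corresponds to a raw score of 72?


raw - median = 72 - 54 = 18
slope * diff = 0.09 * 18 = 1.62
GE = 2.7 + 1.62
GE = 4.32

4.32


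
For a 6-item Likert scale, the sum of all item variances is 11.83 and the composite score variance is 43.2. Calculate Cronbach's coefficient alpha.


alpha = (k/(k-1)) * (1 - sum(si^2)/s_total^2)
= (6/5) * (1 - 11.83/43.2)
alpha = 0.8714

0.8714


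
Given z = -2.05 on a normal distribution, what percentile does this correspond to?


CDF(z) = 0.5 * (1 + erf(z/sqrt(2)))
erf(-1.4496) = -0.9596
CDF = 0.0202
Percentile rank = 0.0202 * 100 = 2.02

2.02


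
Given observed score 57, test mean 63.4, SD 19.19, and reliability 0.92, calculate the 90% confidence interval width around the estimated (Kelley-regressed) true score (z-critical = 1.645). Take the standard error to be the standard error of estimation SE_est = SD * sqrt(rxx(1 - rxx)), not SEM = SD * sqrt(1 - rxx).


True score estimate = 0.92*57 + 0.08*63.4 = 57.512
SE_est = SD * sqrt(rxx * (1 - rxx)) = 19.19 * sqrt(0.92 * 0.08) = 19.19 * sqrt(0.0736) = 5.206116
CI = T_est +/- z * SE_est, so width = 2 * z * SE_est = 2 * 1.645 * 5.206116
Width = 17.1281

17.1281


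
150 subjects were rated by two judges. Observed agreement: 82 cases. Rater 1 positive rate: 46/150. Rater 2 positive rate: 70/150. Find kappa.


P_o = 82/150 = 0.546667
P_e = (46*70 + 104*80) / 22500 = 0.512889
kappa = (P_o - P_e) / (1 - P_e)
kappa = (0.546667 - 0.512889) / (1 - 0.512889)
kappa = 0.0693

0.0693


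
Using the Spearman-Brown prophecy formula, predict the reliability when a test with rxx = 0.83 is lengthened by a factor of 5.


r_new = (n * rxx) / (1 + (n-1) * rxx)
r_new = (5 * 0.83) / (1 + 4 * 0.83)
r_new = 4.15 / 4.32
r_new = 0.9606

0.9606


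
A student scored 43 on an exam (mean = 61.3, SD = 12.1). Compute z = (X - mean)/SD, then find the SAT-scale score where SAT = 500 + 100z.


z = (X - mean) / SD = (43 - 61.3) / 12.1
z = -18.3 / 12.1
z = -1.5124
SAT-scale = SAT = 500 + 100z
Carry z at full precision (z = -18.3 / 12.1) into the conversion:
SAT-scale = 500 + 100 * (-18.3 / 12.1) = 500 + -1830 / 12.1
SAT-scale = 500 + -151.2397
SAT-scale = 348.7603

348.7603


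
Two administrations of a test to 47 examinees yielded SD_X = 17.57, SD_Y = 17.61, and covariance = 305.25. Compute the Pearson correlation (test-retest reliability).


r = cov(X,Y) / (SD_X * SD_Y)
r = 305.25 / (17.57 * 17.61)
r = 305.25 / 309.4077
r = 0.9866

0.9866


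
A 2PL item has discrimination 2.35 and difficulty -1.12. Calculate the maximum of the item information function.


For 2PL, max info at theta = b = -1.12
I_max = a^2 / 4 = 2.35^2 / 4
= 5.5225 / 4
I_max = 1.3806

1.3806


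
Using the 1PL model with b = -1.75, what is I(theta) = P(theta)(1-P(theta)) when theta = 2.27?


P = 1/(1+exp(-(2.27--1.75))) = 0.9824
I = P*(1-P) = 0.9824 * 0.0176
I = 0.0173

0.0173


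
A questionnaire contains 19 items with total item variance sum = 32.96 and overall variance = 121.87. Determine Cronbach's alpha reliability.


alpha = (k/(k-1)) * (1 - sum(si^2)/s_total^2)
= (19/18) * (1 - 32.96/121.87)
alpha = 0.7701

0.7701


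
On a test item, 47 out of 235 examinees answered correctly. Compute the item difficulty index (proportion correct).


Item difficulty p = number correct / total examinees
p = 47 / 235
p = 0.2

0.2


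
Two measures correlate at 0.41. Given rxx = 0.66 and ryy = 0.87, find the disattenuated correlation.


r_corrected = rxy / sqrt(rxx * ryy)
= 0.41 / sqrt(0.66 * 0.87)
= 0.41 / sqrt(0.5742)
= 0.41 / 0.75776
r_corrected = 0.5411

0.5411


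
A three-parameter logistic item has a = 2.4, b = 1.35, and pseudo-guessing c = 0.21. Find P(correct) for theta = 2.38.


logit = 2.4*(2.38 - 1.35) = 2.472
P* = 1/(1 + exp(-2.472)) = 0.9222
P = 0.21 + (1 - 0.21) * 0.9222
P = 0.9385

0.9385


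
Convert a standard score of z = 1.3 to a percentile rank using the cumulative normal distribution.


CDF(z) = 0.5 * (1 + erf(z/sqrt(2)))
erf(0.9192) = 0.8064
CDF = 0.9032
Percentile rank = 0.9032 * 100 = 90.32

90.32


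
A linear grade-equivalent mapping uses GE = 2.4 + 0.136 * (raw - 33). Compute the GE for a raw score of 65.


raw - median = 65 - 33 = 32
slope * diff = 0.136 * 32 = 4.352
GE = 2.4 + 4.352
GE = 6.752

6.752


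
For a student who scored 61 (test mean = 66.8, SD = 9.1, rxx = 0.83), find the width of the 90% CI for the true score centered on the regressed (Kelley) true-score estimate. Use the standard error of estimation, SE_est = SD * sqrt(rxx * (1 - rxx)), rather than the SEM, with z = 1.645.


True score estimate = 0.83*61 + 0.17*66.8 = 61.986
SE_est = SD * sqrt(rxx * (1 - rxx)) = 9.1 * sqrt(0.83 * 0.17) = 9.1 * sqrt(0.1411) = 3.418258
CI = T_est +/- z * SE_est, so width = 2 * z * SE_est = 2 * 1.645 * 3.418258
Width = 11.2461

11.2461


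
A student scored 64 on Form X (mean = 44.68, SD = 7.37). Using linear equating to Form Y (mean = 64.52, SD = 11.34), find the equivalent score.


slope = SD_Y / SD_X = 11.34 / 7.37 ~ 1.5387
intercept = mean_Y - slope * mean_X = 64.52 - (11.34 / 7.37) * 44.68 ~ -4.2278
Y = slope * X + intercept. To avoid rounding drift from the rounded slope/intercept, evaluate the equivalent form Y = mean_Y + SD_Y * (X - mean_X) / SD_X at full precision:
Y = 64.52 + 11.34 * (64 - 44.68) / 7.37
Y = 64.52 + 11.34 * 19.32 / 7.37
Y = 64.52 + 219.0888 / 7.37
Y = 64.52 + 29.7271
Y = 94.2471

94.2471


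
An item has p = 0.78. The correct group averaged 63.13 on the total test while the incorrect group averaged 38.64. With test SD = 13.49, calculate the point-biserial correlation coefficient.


q = 1 - p = 0.22
rpb = ((M1 - M0) / SD) * sqrt(p * q)
rpb = ((63.13 - 38.64) / 13.49) * sqrt(0.78 * 0.22)
rpb = 0.752

0.752


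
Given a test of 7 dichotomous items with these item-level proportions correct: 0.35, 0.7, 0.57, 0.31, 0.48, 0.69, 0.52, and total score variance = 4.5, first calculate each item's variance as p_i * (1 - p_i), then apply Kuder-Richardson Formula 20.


For each item, compute p_i * q_i:
  Item 1: 0.35 * 0.65 = 0.2275
  Item 2: 0.7 * 0.3 = 0.21
  Item 3: 0.57 * 0.43 = 0.2451
  Item 4: 0.31 * 0.69 = 0.2139
  Item 5: 0.48 * 0.52 = 0.2496
  Item 6: 0.69 * 0.31 = 0.2139
  Item 7: 0.52 * 0.48 = 0.2496
Sum(p_i * q_i) = 0.2275 + 0.21 + 0.2451 + 0.2139 + 0.2496 + 0.2139 + 0.2496 = 1.6096
KR-20 = (k/(k-1)) * (1 - Sum(p_i*q_i) / Var_total)
= (7/6) * (1 - 1.6096/4.5)
= 1.1667 * 0.6423
KR-20 = 0.7494

0.7494


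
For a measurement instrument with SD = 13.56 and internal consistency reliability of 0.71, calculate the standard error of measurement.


SEM = SD * sqrt(1 - rxx)
SEM = 13.56 * sqrt(1 - 0.71)
SEM = 13.56 * sqrt(0.29) = 13.56 * 0.538516
SEM = 7.3023

7.3023


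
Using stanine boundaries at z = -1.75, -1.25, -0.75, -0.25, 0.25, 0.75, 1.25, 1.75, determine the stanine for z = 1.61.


Stanine boundaries: [-1.75, -1.25, -0.75, -0.25, 0.25, 0.75, 1.25, 1.75]
z = 1.61
Check each boundary:
  z >= -1.75 -> could be stanine 2
  z >= -1.25 -> could be stanine 3
  z >= -0.75 -> could be stanine 4
  z >= -0.25 -> could be stanine 5
  z >= 0.25 -> could be stanine 6
  z >= 0.75 -> could be stanine 7
  z >= 1.25 -> could be stanine 8
  z < 1.75
Highest qualifying boundary gives stanine = 8

8


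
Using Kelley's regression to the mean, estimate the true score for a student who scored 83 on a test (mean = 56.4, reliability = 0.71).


T_est = rxx * X + (1 - rxx) * mean
T_est = 0.71 * 83 + 0.29 * 56.4
T_est = 58.93 + 16.356
T_est = 75.286

75.286


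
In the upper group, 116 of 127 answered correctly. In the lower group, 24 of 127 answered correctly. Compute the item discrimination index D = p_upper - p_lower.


p_upper = 116/127 = 0.9134
p_lower = 24/127 = 0.189
D = 0.9134 - 0.189 = 0.7244

0.7244


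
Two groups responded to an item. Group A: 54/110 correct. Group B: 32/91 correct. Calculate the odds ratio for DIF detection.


Odds_A = 54/56 = 0.9643
Odds_B = 32/59 = 0.5424
OR = Odds_A / Odds_B = 0.9643 / 0.5424
Exactly, OR = (54 * 59) / (56 * 32) = 3186 / 1792
OR = 1.7779

1.7779


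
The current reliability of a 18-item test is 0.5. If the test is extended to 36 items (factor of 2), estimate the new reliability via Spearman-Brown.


r_new = (n * rxx) / (1 + (n-1) * rxx)
r_new = (2 * 0.5) / (1 + 1 * 0.5)
r_new = 1.0 / 1.5
r_new = 0.6667

0.6667


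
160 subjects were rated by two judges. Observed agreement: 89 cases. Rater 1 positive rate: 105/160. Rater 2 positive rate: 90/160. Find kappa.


P_o = 89/160 = 0.55625
P_e = (105*90 + 55*70) / 25600 = 0.519531
kappa = (P_o - P_e) / (1 - P_e)
kappa = (0.55625 - 0.519531) / (1 - 0.519531)
kappa = 0.0764

0.0764


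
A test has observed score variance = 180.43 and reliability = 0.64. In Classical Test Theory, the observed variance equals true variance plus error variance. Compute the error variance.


var_true = rxx * var_obs = 0.64 * 180.43 = 115.4752
var_error = var_obs - var_true
var_error = 180.43 - 115.4752
var_error = 64.9548

64.9548


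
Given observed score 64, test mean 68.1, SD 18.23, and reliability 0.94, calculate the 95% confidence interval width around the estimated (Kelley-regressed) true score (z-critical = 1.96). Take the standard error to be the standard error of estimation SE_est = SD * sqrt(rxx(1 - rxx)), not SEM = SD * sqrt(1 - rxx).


True score estimate = 0.94*64 + 0.06*68.1 = 64.246
SE_est = SD * sqrt(rxx * (1 - rxx)) = 18.23 * sqrt(0.94 * 0.06) = 18.23 * sqrt(0.0564) = 4.329385
CI = T_est +/- z * SE_est, so width = 2 * z * SE_est = 2 * 1.96 * 4.329385
Width = 16.9712

16.9712
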